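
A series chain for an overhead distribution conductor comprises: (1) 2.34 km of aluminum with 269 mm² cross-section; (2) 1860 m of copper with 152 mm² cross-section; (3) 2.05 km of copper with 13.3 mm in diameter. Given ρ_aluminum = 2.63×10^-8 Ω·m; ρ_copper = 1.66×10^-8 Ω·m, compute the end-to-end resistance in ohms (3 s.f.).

Seg 1: A = 269 mm² = 2.690e-04 m²
R_1 = (2.63×10^-8)(2340)/(2.690e-04) = 0.2288 Ω
Seg 2: A = 152 mm² = 1.520e-04 m²
R_2 = (1.66×10^-8)(1860)/(1.520e-04) = 0.2031 Ω
Seg 3: A = π(d/2)² = π(6.6500e-03 m)² = 1.389e-04 m²
R_3 = (1.66×10^-8)(2050)/(1.389e-04) = 0.2449 Ω
R_total = R_1 + R_2 + R_3 = 0.677 Ω

0.677 Ω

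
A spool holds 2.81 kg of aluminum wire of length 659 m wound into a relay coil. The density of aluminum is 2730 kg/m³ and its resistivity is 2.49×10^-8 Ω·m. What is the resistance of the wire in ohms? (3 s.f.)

10.5 Ω

A = m/(density·L) = 2.81/(2730×659) = 1.5619e-06 m²
R = ρL/A = (2.49×10^-8)(659)/(1.5619e-06) = 10.5 Ω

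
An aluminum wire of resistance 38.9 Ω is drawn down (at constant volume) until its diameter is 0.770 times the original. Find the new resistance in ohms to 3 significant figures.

111 Ω

Volume constant ⇒ L' = L/r² with r = 0.77. R' = ρL'/A' = ρ(L/r²)/(πr²d₀²/4) = R/r⁴.
R' = 2.845 × 38.9 = 111 Ω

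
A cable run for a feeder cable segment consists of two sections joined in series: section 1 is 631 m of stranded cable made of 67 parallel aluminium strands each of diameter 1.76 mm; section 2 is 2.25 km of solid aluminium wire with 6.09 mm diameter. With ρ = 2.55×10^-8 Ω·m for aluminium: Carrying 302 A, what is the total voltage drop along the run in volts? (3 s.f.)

625 V

Section 1: A_strand = π(8.8000e-04)² = 2.433e-06 m²; R₁ = ρL/(N·A_s) = (2.55×10^-8)(631)/(67×2.433e-06) = 0.09871 Ω
Section 2: A = π(d/2)² = π(3.0450e-03 m)² = 2.913e-05 m²
R₂ = (2.55×10^-8)(2250)/(2.913e-05) = 1.97 Ω
R = R₁ + R₂ = 2.068 Ω
V = IR = 302 × 2.068 = 625 V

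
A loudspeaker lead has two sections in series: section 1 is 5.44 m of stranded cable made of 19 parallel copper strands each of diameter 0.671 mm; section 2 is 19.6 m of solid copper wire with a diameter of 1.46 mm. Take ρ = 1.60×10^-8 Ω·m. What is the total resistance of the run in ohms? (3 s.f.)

0.200 Ω

Section 1: A_strand = π(3.3550e-04)² = 3.536e-07 m²; R₁ = ρL/(N·A_s) = (1.60×10^-8)(5.44)/(19×3.536e-07) = 0.01295 Ω
Section 2: A = π(d/2)² = π(7.3000e-04 m)² = 1.674e-06 m²
R₂ = (1.60×10^-8)(19.6)/(1.674e-06) = 0.1873 Ω
R = R₁ + R₂ = 0.200 Ω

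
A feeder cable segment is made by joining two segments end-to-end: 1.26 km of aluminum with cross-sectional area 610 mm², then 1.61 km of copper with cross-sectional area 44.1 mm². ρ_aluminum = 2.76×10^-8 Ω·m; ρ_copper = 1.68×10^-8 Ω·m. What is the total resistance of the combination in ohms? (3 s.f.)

0.670 Ω

Segment 1: A = 610 mm² = 6.100e-04 m²
R₁ = ρL/A = (2.76×10^-8)(1260)/(6.100e-04) = 0.05701 Ω
Segment 2: A = 44.1 mm² = 4.410e-05 m²
R₂ = (1.68×10^-8)(1610)/(4.410e-05) = 0.6133 Ω
R = R₁ + R₂ = 0.670 Ω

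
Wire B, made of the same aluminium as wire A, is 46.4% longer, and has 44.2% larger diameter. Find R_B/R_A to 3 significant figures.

R ∝ L/d², so R_B/R_A = (1 + 46.4/100) × (1 + 44.2/100)⁻²
= 1.464 × 0.4809 = 0.704

0.704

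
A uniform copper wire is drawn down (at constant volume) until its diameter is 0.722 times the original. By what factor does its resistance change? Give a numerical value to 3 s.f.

Volume constant ⇒ L' = L/r² with r = 0.722. R' = ρL'/A' = ρ(L/r²)/(πr²d₀²/4) = R/r⁴.
Factor = 3.68

3.68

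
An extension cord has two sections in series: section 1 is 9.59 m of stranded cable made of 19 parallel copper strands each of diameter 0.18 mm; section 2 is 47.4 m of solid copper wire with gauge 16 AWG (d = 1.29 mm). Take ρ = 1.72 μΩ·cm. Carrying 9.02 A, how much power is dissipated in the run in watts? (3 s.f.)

ρ = 1.72 μΩ·cm = 1.72×10^-8 Ω·m
Section 1: A_strand = π(9.0000e-05)² = 2.545e-08 m²; R₁ = ρL/(N·A_s) = (1.72×10^-8)(9.59)/(19×2.545e-08) = 0.3412 Ω
Section 2: A = π(1.29/2 mm)² = π(6.4500e-04 m)² = 1.307e-06 m²
R₂ = (1.72×10^-8)(47.4)/(1.307e-06) = 0.6238 Ω
R = R₁ + R₂ = 0.9649 Ω
P = I²R = (9.02)² × 0.9649 = 78.5 W

78.5 W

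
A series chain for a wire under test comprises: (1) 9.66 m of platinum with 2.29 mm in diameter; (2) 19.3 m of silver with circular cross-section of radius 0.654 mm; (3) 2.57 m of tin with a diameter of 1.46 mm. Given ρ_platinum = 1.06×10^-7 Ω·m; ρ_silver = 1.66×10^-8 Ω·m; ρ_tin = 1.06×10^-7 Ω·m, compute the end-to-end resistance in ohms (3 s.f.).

Seg 1: A = π(d/2)² = π(1.1450e-03 m)² = 4.119e-06 m²
R_1 = (1.06×10^-7)(9.66)/(4.119e-06) = 0.2486 Ω
Seg 2: A = πr² = π(6.5400e-04 m)² = 1.344e-06 m²
R_2 = (1.66×10^-8)(19.3)/(1.344e-06) = 0.2384 Ω
Seg 3: A = π(d/2)² = π(7.3000e-04 m)² = 1.674e-06 m²
R_3 = (1.06×10^-7)(2.57)/(1.674e-06) = 0.1627 Ω
R_total = R_1 + R_2 + R_3 = 0.650 Ω

0.650 Ω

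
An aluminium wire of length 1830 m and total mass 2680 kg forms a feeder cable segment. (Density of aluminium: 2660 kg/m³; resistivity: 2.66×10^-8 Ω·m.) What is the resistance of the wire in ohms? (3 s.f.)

A = m/(density·L) = 2680/(2660×1830) = 5.5056e-04 m²
R = ρL/A = (2.66×10^-8)(1830)/(5.5056e-04) = 0.0884 Ω

0.0884 Ω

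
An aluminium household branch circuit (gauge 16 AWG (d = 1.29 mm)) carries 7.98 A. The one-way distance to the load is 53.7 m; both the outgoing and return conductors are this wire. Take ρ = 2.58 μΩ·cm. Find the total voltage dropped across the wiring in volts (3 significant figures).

ρ = 2.58 μΩ·cm = 2.58×10^-8 Ω·m
A = π(1.29/2 mm)² = π(6.4500e-04 m)² = 1.307e-06 m²
Total conductor length (both ways) L = 2 × 53.7 = 107.4 m
R = ρL/A = (2.58×10^-8)(107.4)/(1.307e-06) = 2.12 Ω
V = IR = 7.98 × 2.12 = 16.9 V

16.9 V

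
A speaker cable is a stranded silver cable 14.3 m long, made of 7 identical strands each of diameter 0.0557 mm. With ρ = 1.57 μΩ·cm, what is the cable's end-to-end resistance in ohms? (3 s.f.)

ρ = 1.57 μΩ·cm = 1.57×10^-8 Ω·m
A_strand = π(2.7850e-05 m)² = 2.437e-09 m²
R_strand = ρL/A = (1.57×10^-8)(14.3)/(2.437e-09) = 92.14 Ω
R_total = R_strand/N = 92.14/7 = 13.2 Ω

13.2 Ω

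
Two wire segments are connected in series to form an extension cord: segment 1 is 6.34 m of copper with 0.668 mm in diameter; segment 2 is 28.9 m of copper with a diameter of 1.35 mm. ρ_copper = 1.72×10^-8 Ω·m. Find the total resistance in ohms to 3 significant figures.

0.658 Ω

Segment 1: A = π(d/2)² = π(3.3400e-04 m)² = 3.505e-07 m²
R₁ = ρL/A = (1.72×10^-8)(6.34)/(3.505e-07) = 0.3112 Ω
Segment 2: A = π(d/2)² = π(6.7500e-04 m)² = 1.431e-06 m²
R₂ = (1.72×10^-8)(28.9)/(1.431e-06) = 0.3473 Ω
R = R₁ + R₂ = 0.658 Ω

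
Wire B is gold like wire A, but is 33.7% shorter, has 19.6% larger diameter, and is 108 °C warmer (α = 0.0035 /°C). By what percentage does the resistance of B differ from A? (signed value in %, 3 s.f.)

R ∝ ρL/d² with ρ ∝ (1+αΔT), so R_B/R_A = (1 − 33.7/100) × (1 + 19.6/100)⁻² × (1 + 0.0035×108)
= 0.663 × 0.6991 × 1.378 = 0.6387
(R_B − R_A)/R_A = 0.6387 − 1 = -36.1%

-36.1%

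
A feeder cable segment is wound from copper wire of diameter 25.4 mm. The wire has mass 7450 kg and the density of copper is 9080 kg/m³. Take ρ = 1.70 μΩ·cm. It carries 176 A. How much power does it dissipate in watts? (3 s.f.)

ρ = 1.70 μΩ·cm = 1.70×10^-8 Ω·m
A = π(d/2)² = π(1.2700e-02 m)² = 5.0671e-04 m²
L = m/(density·A) = 7450/(9080×5.0671e-04) = 1619 m
R = ρL/A = (1.70×10^-8)(1619)/(5.0671e-04) = 0.05433 Ω
P = I²R = (176)² × 0.05433 = 1680 W

1680 W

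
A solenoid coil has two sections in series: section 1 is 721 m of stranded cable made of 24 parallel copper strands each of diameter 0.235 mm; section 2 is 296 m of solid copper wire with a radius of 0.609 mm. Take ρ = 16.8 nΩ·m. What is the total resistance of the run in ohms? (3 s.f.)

15.9 Ω

ρ = 16.8 nΩ·m = 1.68×10^-8 Ω·m
Section 1: A_strand = π(1.1750e-04)² = 4.337e-08 m²; R₁ = ρL/(N·A_s) = (1.68×10^-8)(721)/(24×4.337e-08) = 11.64 Ω
Section 2: A = πr² = π(6.0900e-04 m)² = 1.165e-06 m²
R₂ = (1.68×10^-8)(296)/(1.165e-06) = 4.268 Ω
R = R₁ + R₂ = 15.9 Ω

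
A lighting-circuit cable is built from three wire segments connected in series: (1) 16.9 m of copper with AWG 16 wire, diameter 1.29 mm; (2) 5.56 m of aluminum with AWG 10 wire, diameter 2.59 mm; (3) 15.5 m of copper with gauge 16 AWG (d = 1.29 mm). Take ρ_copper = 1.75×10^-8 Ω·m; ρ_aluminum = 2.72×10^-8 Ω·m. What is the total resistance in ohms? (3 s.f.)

Seg 1: A = π(1.29/2 mm)² = π(6.4500e-04 m)² = 1.307e-06 m²
R_1 = (1.75×10^-8)(16.9)/(1.307e-06) = 0.2263 Ω
Seg 2: A = π(2.59/2 mm)² = π(1.2950e-03 m)² = 5.269e-06 m²
R_2 = (2.72×10^-8)(5.56)/(5.269e-06) = 0.0287 Ω
Seg 3: A = π(1.29/2 mm)² = π(6.4500e-04 m)² = 1.307e-06 m²
R_3 = (1.75×10^-8)(15.5)/(1.307e-06) = 0.2075 Ω
R_total = R_1 + R_2 + R_3 = 0.463 Ω

0.463 Ω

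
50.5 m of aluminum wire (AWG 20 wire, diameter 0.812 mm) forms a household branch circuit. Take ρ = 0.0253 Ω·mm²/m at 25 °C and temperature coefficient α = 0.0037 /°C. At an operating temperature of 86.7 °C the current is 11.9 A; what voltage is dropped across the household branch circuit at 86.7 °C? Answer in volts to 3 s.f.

36.1 V

ρ = 0.0253 Ω·mm²/m = 2.53×10^-8 Ω·m
A = π(0.812/2 mm)² = π(4.0600e-04 m)² = 5.178e-07 m²
R₍25₎ = ρL/A = (2.53×10^-8)(50.5)/(5.178e-07) = 2.467 Ω
R₍86.7₎ = R₍25₎(1 + αΔT) = 2.467 × (1 + 0.0037×61.7) = 3.03 Ω
V = IR = 11.9 × 3.03 = 36.1 V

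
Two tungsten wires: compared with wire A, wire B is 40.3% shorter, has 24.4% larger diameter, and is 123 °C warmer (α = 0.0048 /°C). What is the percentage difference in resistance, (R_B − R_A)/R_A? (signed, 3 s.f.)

R ∝ ρL/d² with ρ ∝ (1+αΔT), so R_B/R_A = (1 − 40.3/100) × (1 + 24.4/100)⁻² × (1 + 0.0048×123)
= 0.597 × 0.6462 × 1.59 = 0.6135
(R_B − R_A)/R_A = 0.6135 − 1 = -38.6%

-38.6%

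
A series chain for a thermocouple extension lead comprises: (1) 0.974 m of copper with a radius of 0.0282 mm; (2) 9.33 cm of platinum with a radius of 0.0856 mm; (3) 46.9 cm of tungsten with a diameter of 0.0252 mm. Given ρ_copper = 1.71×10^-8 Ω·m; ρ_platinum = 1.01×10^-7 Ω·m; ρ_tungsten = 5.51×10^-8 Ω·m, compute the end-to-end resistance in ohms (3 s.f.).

58.9 Ω

Seg 1: A = πr² = π(2.8200e-05 m)² = 2.498e-09 m²
R_1 = (1.71×10^-8)(0.974)/(2.498e-09) = 6.667 Ω
Seg 2: A = πr² = π(8.5600e-05 m)² = 2.302e-08 m²
R_2 = (1.01×10^-7)(0.0933)/(2.302e-08) = 0.4094 Ω
Seg 3: A = π(d/2)² = π(1.2600e-05 m)² = 4.988e-10 m²
R_3 = (5.51×10^-8)(0.469)/(4.988e-10) = 51.81 Ω
R_total = R_1 + R_2 + R_3 = 58.9 Ω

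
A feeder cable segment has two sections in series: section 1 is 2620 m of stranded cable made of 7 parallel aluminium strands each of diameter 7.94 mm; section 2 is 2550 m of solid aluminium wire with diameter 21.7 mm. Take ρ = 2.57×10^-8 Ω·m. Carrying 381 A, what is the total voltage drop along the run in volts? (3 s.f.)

142 V

Section 1: A_strand = π(3.9700e-03)² = 4.951e-05 m²; R₁ = ρL/(N·A_s) = (2.57×10^-8)(2620)/(7×4.951e-05) = 0.1943 Ω
Section 2: A = π(d/2)² = π(1.0850e-02 m)² = 3.698e-04 m²
R₂ = (2.57×10^-8)(2550)/(3.698e-04) = 0.1772 Ω
R = R₁ + R₂ = 0.3715 Ω
V = IR = 381 × 0.3715 = 142 V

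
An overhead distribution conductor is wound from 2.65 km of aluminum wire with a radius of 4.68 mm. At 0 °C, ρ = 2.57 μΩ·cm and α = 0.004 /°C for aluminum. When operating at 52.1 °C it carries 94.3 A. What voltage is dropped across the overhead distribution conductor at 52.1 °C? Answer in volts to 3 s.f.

113 V

ρ = 2.57 μΩ·cm = 2.57×10^-8 Ω·m
A = πr² = π(4.6800e-03 m)² = 6.881e-05 m²
R₍0₎ = ρL/A = (2.57×10^-8)(2650)/(6.881e-05) = 0.9898 Ω
R₍52.1₎ = R₍0₎(1 + αΔT) = 0.9898 × (1 + 0.004×52.1) = 1.196 Ω
V = IR = 94.3 × 1.196 = 113 V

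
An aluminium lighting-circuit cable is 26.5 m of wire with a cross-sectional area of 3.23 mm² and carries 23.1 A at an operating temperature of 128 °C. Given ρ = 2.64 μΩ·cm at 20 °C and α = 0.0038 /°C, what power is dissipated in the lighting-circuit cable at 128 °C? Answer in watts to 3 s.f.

ρ = 2.64 μΩ·cm = 2.64×10^-8 Ω·m
A = 3.23 mm² = 3.230e-06 m²
R₍20₎ = ρL/A = (2.64×10^-8)(26.5)/(3.230e-06) = 0.2166 Ω
R₍128₎ = R₍20₎(1 + αΔT) = 0.2166 × (1 + 0.0038×108) = 0.3055 Ω
P = I²R = (23.1)² × 0.3055 = 163 W

163 W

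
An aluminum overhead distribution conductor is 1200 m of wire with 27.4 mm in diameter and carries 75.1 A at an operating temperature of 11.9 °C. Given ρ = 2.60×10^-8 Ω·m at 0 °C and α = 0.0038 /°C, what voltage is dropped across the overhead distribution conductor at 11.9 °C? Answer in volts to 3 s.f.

A = π(d/2)² = π(1.3700e-02 m)² = 5.896e-04 m²
R₍0₎ = ρL/A = (2.60×10^-8)(1200)/(5.896e-04) = 0.05291 Ω
R₍11.9₎ = R₍0₎(1 + αΔT) = 0.05291 × (1 + 0.0038×11.9) = 0.05531 Ω
V = IR = 75.1 × 0.05531 = 4.15 V

4.15 V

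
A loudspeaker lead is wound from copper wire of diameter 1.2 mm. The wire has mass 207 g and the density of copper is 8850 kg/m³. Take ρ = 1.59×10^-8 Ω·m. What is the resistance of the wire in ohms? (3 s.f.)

0.291 Ω

A = π(d/2)² = π(6.0000e-04 m)² = 1.1310e-06 m²
L = m/(density·A) = 0.207/(8850×1.1310e-06) = 20.68 m
R = ρL/A = (1.59×10^-8)(20.68)/(1.1310e-06) = 0.291 Ω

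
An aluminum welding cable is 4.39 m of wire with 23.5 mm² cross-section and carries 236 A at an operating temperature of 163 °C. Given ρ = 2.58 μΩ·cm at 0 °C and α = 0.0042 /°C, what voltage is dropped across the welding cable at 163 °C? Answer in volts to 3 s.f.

1.92 V

ρ = 2.58 μΩ·cm = 2.58×10^-8 Ω·m
A = 23.5 mm² = 2.350e-05 m²
R₍0₎ = ρL/A = (2.58×10^-8)(4.39)/(2.350e-05) = 0.00482 Ω
R₍163₎ = R₍0₎(1 + αΔT) = 0.00482 × (1 + 0.0042×163) = 0.008119 Ω
V = IR = 236 × 0.008119 = 1.92 V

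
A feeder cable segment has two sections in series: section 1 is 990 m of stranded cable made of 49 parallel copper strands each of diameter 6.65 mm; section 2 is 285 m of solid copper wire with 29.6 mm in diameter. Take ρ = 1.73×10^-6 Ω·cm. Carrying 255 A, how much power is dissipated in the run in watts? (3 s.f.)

1120 W

ρ = 1.73×10^-6 Ω·cm = 1.73×10^-8 Ω·m
Section 1: A_strand = π(3.3250e-03)² = 3.473e-05 m²; R₁ = ρL/(N·A_s) = (1.73×10^-8)(990)/(49×3.473e-05) = 0.01006 Ω
Section 2: A = π(d/2)² = π(1.4800e-02 m)² = 6.881e-04 m²
R₂ = (1.73×10^-8)(285)/(6.881e-04) = 0.007165 Ω
R = R₁ + R₂ = 0.01723 Ω
P = I²R = (255)² × 0.01723 = 1120 W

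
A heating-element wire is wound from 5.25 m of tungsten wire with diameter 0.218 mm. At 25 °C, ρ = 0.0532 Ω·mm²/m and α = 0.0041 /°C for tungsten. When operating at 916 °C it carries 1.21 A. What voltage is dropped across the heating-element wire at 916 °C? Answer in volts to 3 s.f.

ρ = 0.0532 Ω·mm²/m = 5.32×10^-8 Ω·m
A = π(d/2)² = π(1.0900e-04 m)² = 3.733e-08 m²
R₍25₎ = ρL/A = (5.32×10^-8)(5.25)/(3.733e-08) = 7.483 Ω
R₍916₎ = R₍25₎(1 + αΔT) = 7.483 × (1 + 0.0041×891) = 34.82 Ω
V = IR = 1.21 × 34.82 = 42.1 V

42.1 V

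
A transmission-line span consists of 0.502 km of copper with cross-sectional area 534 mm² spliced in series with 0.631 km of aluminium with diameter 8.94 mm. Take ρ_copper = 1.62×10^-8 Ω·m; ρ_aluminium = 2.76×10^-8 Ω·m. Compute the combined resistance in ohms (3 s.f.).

Segment 1: A = 534 mm² = 5.340e-04 m²
R₁ = ρL/A = (1.62×10^-8)(502)/(5.340e-04) = 0.01523 Ω
Segment 2: A = π(d/2)² = π(4.4700e-03 m)² = 6.277e-05 m²
R₂ = (2.76×10^-8)(631)/(6.277e-05) = 0.2774 Ω
R = R₁ + R₂ = 0.293 Ω

0.293 Ω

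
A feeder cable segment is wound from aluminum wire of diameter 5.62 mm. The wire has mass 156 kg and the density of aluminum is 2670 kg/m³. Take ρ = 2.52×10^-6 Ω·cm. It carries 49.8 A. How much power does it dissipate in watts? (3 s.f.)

ρ = 2.52×10^-6 Ω·cm = 2.52×10^-8 Ω·m
A = π(d/2)² = π(2.8100e-03 m)² = 2.4806e-05 m²
L = m/(density·A) = 156/(2670×2.4806e-05) = 2355 m
R = ρL/A = (2.52×10^-8)(2355)/(2.4806e-05) = 2.393 Ω
P = I²R = (49.8)² × 2.393 = 5930 W

5930 W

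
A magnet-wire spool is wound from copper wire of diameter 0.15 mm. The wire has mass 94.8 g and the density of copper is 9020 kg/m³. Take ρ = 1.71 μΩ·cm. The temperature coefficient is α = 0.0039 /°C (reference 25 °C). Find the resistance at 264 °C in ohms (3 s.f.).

1110 Ω

ρ = 1.71 μΩ·cm = 1.71×10^-8 Ω·m
A = π(d/2)² = π(7.5000e-05 m)² = 1.7671e-08 m²
L = m/(density·A) = 0.0948/(9020×1.7671e-08) = 594.7 m
R = ρL/A = (1.71×10^-8)(594.7)/(1.7671e-08) = 575.5 Ω
R(264 °C) = 575.5 × (1 + 0.0039×239) = 1110 Ω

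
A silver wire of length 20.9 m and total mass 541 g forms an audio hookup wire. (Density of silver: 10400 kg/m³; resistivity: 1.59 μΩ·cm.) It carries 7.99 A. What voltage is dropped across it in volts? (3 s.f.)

1.07 V

ρ = 1.59 μΩ·cm = 1.59×10^-8 Ω·m
A = m/(density·L) = 0.541/(10400×20.9) = 2.4890e-06 m²
R = ρL/A = (1.59×10^-8)(20.9)/(2.4890e-06) = 0.1335 Ω
V = IR = 7.99 × 0.1335 = 1.07 V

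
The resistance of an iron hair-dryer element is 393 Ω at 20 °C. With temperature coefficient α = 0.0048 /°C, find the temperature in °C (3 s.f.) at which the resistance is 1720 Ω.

R = R₀(1 + α(T − T₀)) ⇒ T = T₀ + (R/R₀ − 1)/α
T = 20 + (1720/393 − 1)/0.0048 = 20 + (3.377)/0.0048 = 723 °C

723 °C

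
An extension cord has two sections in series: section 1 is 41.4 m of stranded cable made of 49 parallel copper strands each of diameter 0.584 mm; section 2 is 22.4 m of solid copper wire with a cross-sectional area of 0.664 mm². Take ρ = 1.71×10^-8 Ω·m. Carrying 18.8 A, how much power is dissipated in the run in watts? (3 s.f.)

Section 1: A_strand = π(2.9200e-04)² = 2.679e-07 m²; R₁ = ρL/(N·A_s) = (1.71×10^-8)(41.4)/(49×2.679e-07) = 0.05394 Ω
Section 2: A = 0.664 mm² = 6.640e-07 m²
R₂ = (1.71×10^-8)(22.4)/(6.640e-07) = 0.5769 Ω
R = R₁ + R₂ = 0.6308 Ω
P = I²R = (18.8)² × 0.6308 = 223 W

223 W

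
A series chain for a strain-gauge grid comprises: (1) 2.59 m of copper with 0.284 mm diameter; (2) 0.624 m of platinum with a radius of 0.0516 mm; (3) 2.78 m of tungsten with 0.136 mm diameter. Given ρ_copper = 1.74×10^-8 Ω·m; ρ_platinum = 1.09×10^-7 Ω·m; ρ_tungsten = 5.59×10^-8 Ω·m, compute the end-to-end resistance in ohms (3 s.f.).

19.5 Ω

Seg 1: A = π(d/2)² = π(1.4200e-04 m)² = 6.335e-08 m²
R_1 = (1.74×10^-8)(2.59)/(6.335e-08) = 0.7114 Ω
Seg 2: A = πr² = π(5.1600e-05 m)² = 8.365e-09 m²
R_2 = (1.09×10^-7)(0.624)/(8.365e-09) = 8.131 Ω
Seg 3: A = π(d/2)² = π(6.8000e-05 m)² = 1.453e-08 m²
R_3 = (5.59×10^-8)(2.78)/(1.453e-08) = 10.7 Ω
R_total = R_1 + R_2 + R_3 = 19.5 Ω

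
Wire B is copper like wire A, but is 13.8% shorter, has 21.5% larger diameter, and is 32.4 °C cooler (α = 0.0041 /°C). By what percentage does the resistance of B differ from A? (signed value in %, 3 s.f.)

R ∝ ρL/d² with ρ ∝ (1+αΔT), so R_B/R_A = (1 − 13.8/100) × (1 + 21.5/100)⁻² × (1 − 0.0041×32.4)
= 0.862 × 0.6774 × 0.8672 = 0.5063
(R_B − R_A)/R_A = 0.5063 − 1 = -49.4%

-49.4%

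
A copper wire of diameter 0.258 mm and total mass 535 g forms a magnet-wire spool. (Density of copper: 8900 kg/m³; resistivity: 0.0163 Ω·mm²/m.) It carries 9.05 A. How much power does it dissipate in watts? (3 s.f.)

29400 W

ρ = 0.0163 Ω·mm²/m = 1.63×10^-8 Ω·m
A = π(d/2)² = π(1.2900e-04 m)² = 5.2279e-08 m²
L = m/(density·A) = 0.535/(8900×5.2279e-08) = 1150 m
R = ρL/A = (1.63×10^-8)(1150)/(5.2279e-08) = 358.5 Ω
P = I²R = (9.05)² × 358.5 = 29400 W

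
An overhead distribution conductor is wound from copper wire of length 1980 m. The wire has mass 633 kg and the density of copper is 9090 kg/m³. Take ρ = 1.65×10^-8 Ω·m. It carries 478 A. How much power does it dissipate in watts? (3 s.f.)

A = m/(density·L) = 633/(9090×1980) = 3.5170e-05 m²
R = ρL/A = (1.65×10^-8)(1980)/(3.5170e-05) = 0.9289 Ω
P = I²R = (478)² × 0.9289 = 2.12×10^5 W

2.12×10^5 W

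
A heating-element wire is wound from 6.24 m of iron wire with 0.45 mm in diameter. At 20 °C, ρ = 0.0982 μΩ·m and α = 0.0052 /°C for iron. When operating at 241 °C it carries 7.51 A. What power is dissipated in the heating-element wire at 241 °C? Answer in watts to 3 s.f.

467 W

ρ = 0.0982 μΩ·m = 9.82×10^-8 Ω·m
A = π(d/2)² = π(2.2500e-04 m)² = 1.590e-07 m²
R₍20₎ = ρL/A = (9.82×10^-8)(6.24)/(1.590e-07) = 3.853 Ω
R₍241₎ = R₍20₎(1 + αΔT) = 3.853 × (1 + 0.0052×221) = 8.281 Ω
P = I²R = (7.51)² × 8.281 = 467 W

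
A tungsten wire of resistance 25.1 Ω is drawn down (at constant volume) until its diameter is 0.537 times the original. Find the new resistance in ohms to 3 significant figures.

302 Ω

Volume constant ⇒ L' = L/r² with r = 0.537. R' = ρL'/A' = ρ(L/r²)/(πr²d₀²/4) = R/r⁴.
R' = 12.03 × 25.1 = 302 Ω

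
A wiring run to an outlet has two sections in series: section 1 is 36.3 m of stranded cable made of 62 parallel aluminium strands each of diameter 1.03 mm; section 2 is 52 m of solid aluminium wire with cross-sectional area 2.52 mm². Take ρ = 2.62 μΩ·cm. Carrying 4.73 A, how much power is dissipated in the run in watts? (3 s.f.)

12.5 W

ρ = 2.62 μΩ·cm = 2.62×10^-8 Ω·m
Section 1: A_strand = π(5.1500e-04)² = 8.332e-07 m²; R₁ = ρL/(N·A_s) = (2.62×10^-8)(36.3)/(62×8.332e-07) = 0.01841 Ω
Section 2: A = 2.52 mm² = 2.520e-06 m²
R₂ = (2.62×10^-8)(52)/(2.520e-06) = 0.5406 Ω
R = R₁ + R₂ = 0.559 Ω
P = I²R = (4.73)² × 0.559 = 12.5 W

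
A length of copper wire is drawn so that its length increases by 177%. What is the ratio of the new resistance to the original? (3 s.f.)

7.67

k = 1 + 177/100 = 2.77; volume constant ⇒ A' = A/k, so R' = k²R.
Factor = 7.67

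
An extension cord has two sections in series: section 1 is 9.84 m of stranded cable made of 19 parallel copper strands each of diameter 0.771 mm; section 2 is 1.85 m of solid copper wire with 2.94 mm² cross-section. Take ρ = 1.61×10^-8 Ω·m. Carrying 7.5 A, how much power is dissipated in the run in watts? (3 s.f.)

Section 1: A_strand = π(3.8550e-04)² = 4.669e-07 m²; R₁ = ρL/(N·A_s) = (1.61×10^-8)(9.84)/(19×4.669e-07) = 0.01786 Ω
Section 2: A = 2.94 mm² = 2.940e-06 m²
R₂ = (1.61×10^-8)(1.85)/(2.940e-06) = 0.01013 Ω
R = R₁ + R₂ = 0.02799 Ω
P = I²R = (7.5)² × 0.02799 = 1.57 W

1.57 W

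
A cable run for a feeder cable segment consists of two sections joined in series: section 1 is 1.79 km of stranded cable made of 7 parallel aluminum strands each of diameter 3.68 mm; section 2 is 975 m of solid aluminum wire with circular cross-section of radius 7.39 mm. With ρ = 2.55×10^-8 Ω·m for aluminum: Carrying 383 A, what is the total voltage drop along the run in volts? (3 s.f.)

290 V

Section 1: A_strand = π(1.8400e-03)² = 1.064e-05 m²; R₁ = ρL/(N·A_s) = (2.55×10^-8)(1790)/(7×1.064e-05) = 0.6131 Ω
Section 2: A = πr² = π(7.3900e-03 m)² = 1.716e-04 m²
R₂ = (2.55×10^-8)(975)/(1.716e-04) = 0.1449 Ω
R = R₁ + R₂ = 0.758 Ω
V = IR = 383 × 0.758 = 290 V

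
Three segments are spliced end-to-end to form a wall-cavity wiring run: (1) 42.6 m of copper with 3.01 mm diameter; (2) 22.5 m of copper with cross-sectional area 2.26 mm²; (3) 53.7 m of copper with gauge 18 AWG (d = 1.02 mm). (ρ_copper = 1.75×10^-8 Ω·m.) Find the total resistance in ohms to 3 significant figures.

1.43 Ω

Seg 1: A = π(d/2)² = π(1.5050e-03 m)² = 7.116e-06 m²
R_1 = (1.75×10^-8)(42.6)/(7.116e-06) = 0.1048 Ω
Seg 2: A = 2.26 mm² = 2.260e-06 m²
R_2 = (1.75×10^-8)(22.5)/(2.260e-06) = 0.1742 Ω
Seg 3: A = π(1.02/2 mm)² = π(5.1000e-04 m)² = 8.171e-07 m²
R_3 = (1.75×10^-8)(53.7)/(8.171e-07) = 1.15 Ω
R_total = R_1 + R_2 + R_3 = 1.43 Ω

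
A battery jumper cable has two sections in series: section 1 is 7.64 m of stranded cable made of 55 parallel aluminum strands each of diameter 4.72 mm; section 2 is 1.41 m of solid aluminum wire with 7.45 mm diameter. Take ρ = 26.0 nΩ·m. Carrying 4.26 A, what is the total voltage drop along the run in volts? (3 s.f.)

ρ = 26.0 nΩ·m = 2.60×10^-8 Ω·m
Section 1: A_strand = π(2.3600e-03)² = 1.750e-05 m²; R₁ = ρL/(N·A_s) = (2.60×10^-8)(7.64)/(55×1.750e-05) = 2.064×10^-4 Ω
Section 2: A = π(d/2)² = π(3.7250e-03 m)² = 4.359e-05 m²
R₂ = (2.60×10^-8)(1.41)/(4.359e-05) = 8.410×10^-4 Ω
R = R₁ + R₂ = 0.001047 Ω
V = IR = 4.26 × 0.001047 = 0.00446 V

0.00446 V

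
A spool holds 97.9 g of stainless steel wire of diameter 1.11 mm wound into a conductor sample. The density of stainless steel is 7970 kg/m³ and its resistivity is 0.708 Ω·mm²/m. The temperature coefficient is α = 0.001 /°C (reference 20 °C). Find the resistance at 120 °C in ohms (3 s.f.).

10.2 Ω

ρ = 0.708 Ω·mm²/m = 7.08×10^-7 Ω·m
A = π(d/2)² = π(5.5500e-04 m)² = 9.6769e-07 m²
L = m/(density·A) = 0.0979/(7970×9.6769e-07) = 12.69 m
R = ρL/A = (7.08×10^-7)(12.69)/(9.6769e-07) = 9.287 Ω
R(120 °C) = 9.287 × (1 + 0.001×100) = 10.2 Ω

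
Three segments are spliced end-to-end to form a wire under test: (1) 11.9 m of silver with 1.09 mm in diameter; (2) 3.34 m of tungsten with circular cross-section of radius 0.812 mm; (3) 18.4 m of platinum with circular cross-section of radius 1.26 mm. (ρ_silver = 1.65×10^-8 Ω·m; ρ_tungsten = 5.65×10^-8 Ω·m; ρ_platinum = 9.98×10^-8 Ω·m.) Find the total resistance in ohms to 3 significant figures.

Seg 1: A = π(d/2)² = π(5.4500e-04 m)² = 9.331e-07 m²
R_1 = (1.65×10^-8)(11.9)/(9.331e-07) = 0.2104 Ω
Seg 2: A = πr² = π(8.1200e-04 m)² = 2.071e-06 m²
R_2 = (5.65×10^-8)(3.34)/(2.071e-06) = 0.0911 Ω
Seg 3: A = πr² = π(1.2600e-03 m)² = 4.988e-06 m²
R_3 = (9.98×10^-8)(18.4)/(4.988e-06) = 0.3682 Ω
R_total = R_1 + R_2 + R_3 = 0.670 Ω

0.670 Ω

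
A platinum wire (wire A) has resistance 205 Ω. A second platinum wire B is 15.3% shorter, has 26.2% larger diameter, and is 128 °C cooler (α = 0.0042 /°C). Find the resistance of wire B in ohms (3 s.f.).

50.4 Ω

R ∝ ρL/d² with ρ ∝ (1+αΔT), so R_B/R_A = (1 − 15.3/100) × (1 + 26.2/100)⁻² × (1 − 0.0042×128)
= 0.847 × 0.6279 × 0.4624 = 0.2459
R_B = 0.2459 × 205 = 50.4 Ω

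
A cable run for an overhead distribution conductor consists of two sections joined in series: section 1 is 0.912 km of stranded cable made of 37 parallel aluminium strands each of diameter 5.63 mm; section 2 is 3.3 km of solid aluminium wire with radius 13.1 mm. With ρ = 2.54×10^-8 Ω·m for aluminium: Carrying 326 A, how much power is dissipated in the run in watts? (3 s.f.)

Section 1: A_strand = π(2.8150e-03)² = 2.489e-05 m²; R₁ = ρL/(N·A_s) = (2.54×10^-8)(912)/(37×2.489e-05) = 0.02515 Ω
Section 2: A = πr² = π(1.3100e-02 m)² = 5.391e-04 m²
R₂ = (2.54×10^-8)(3300)/(5.391e-04) = 0.1555 Ω
R = R₁ + R₂ = 0.1806 Ω
P = I²R = (326)² × 0.1806 = 19200 W

19200 W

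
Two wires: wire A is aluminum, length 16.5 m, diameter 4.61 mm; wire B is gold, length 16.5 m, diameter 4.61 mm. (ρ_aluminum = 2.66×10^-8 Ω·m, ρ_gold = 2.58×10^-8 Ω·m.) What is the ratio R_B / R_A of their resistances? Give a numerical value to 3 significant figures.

0.970

R ∝ ρL/d², so R_B/R_A = (ρ_B/ρ_A)
= (2.58×10^-8/2.66×10^-8) = 0.970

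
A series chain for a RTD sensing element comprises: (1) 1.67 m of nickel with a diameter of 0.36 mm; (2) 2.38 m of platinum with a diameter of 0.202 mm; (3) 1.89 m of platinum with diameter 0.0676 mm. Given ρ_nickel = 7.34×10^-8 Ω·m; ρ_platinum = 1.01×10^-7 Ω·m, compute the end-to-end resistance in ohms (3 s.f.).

Seg 1: A = π(d/2)² = π(1.8000e-04 m)² = 1.018e-07 m²
R_1 = (7.34×10^-8)(1.67)/(1.018e-07) = 1.204 Ω
Seg 2: A = π(d/2)² = π(1.0100e-04 m)² = 3.205e-08 m²
R_2 = (1.01×10^-7)(2.38)/(3.205e-08) = 7.501 Ω
Seg 3: A = π(d/2)² = π(3.3800e-05 m)² = 3.589e-09 m²
R_3 = (1.01×10^-7)(1.89)/(3.589e-09) = 53.19 Ω
R_total = R_1 + R_2 + R_3 = 61.9 Ω

61.9 Ω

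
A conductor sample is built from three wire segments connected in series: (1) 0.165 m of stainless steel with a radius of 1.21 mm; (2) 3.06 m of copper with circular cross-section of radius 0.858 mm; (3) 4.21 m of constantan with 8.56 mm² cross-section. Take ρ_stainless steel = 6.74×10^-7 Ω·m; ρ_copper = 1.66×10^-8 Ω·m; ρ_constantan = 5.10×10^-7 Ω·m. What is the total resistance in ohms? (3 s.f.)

Seg 1: A = πr² = π(1.2100e-03 m)² = 4.600e-06 m²
R_1 = (6.74×10^-7)(0.165)/(4.600e-06) = 0.02418 Ω
Seg 2: A = πr² = π(8.5800e-04 m)² = 2.313e-06 m²
R_2 = (1.66×10^-8)(3.06)/(2.313e-06) = 0.02196 Ω
Seg 3: A = 8.56 mm² = 8.560e-06 m²
R_3 = (5.10×10^-7)(4.21)/(8.560e-06) = 0.2508 Ω
R_total = R_1 + R_2 + R_3 = 0.297 Ω

0.297 Ω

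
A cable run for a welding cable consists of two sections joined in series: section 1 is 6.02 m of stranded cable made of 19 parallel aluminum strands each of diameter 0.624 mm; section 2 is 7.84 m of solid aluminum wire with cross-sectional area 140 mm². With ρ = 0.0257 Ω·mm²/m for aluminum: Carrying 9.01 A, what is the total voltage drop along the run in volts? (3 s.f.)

0.253 V

ρ = 0.0257 Ω·mm²/m = 2.57×10^-8 Ω·m
Section 1: A_strand = π(3.1200e-04)² = 3.058e-07 m²; R₁ = ρL/(N·A_s) = (2.57×10^-8)(6.02)/(19×3.058e-07) = 0.02663 Ω
Section 2: A = 140 mm² = 1.400e-04 m²
R₂ = (2.57×10^-8)(7.84)/(1.400e-04) = 0.001439 Ω
R = R₁ + R₂ = 0.02807 Ω
V = IR = 9.01 × 0.02807 = 0.253 V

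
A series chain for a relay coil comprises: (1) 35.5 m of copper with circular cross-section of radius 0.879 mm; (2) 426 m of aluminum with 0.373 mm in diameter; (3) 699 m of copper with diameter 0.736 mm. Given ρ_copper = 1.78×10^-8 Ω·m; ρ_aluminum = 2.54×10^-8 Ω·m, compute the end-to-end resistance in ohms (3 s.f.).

Seg 1: A = πr² = π(8.7900e-04 m)² = 2.427e-06 m²
R_1 = (1.78×10^-8)(35.5)/(2.427e-06) = 0.2603 Ω
Seg 2: A = π(d/2)² = π(1.8650e-04 m)² = 1.093e-07 m²
R_2 = (2.54×10^-8)(426)/(1.093e-07) = 99.02 Ω
Seg 3: A = π(d/2)² = π(3.6800e-04 m)² = 4.254e-07 m²
R_3 = (1.78×10^-8)(699)/(4.254e-07) = 29.25 Ω
R_total = R_1 + R_2 + R_3 = 129 Ω

129 Ω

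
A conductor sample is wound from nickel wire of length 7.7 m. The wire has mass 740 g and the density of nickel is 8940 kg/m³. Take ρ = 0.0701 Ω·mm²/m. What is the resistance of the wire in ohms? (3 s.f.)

0.0502 Ω

ρ = 0.0701 Ω·mm²/m = 7.01×10^-8 Ω·m
A = m/(density·L) = 0.74/(8940×7.7) = 1.0750e-05 m²
R = ρL/A = (7.01×10^-8)(7.7)/(1.0750e-05) = 0.0502 Ω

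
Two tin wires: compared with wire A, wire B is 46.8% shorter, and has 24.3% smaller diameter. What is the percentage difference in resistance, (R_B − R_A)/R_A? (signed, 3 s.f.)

R ∝ L/d², so R_B/R_A = (1 − 46.8/100) × (1 − 24.3/100)⁻²
= 0.532 × 1.745 = 0.9284
(R_B − R_A)/R_A = 0.9284 − 1 = -7.16%

-7.16%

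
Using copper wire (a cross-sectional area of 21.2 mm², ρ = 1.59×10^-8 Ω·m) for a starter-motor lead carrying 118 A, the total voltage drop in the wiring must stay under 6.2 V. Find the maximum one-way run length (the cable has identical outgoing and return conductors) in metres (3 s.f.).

35.0 m

A = 21.2 mm² = 2.120e-05 m²
L_max = V_max·A/(2·ρI) = (6.2)(2.120e-05)/(2×1.59×10^-8×118) = 35.0 m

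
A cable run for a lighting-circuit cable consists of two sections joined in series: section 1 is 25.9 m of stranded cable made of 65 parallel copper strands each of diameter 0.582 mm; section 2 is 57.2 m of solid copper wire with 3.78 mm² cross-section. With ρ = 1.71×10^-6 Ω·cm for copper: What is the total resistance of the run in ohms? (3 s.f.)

0.284 Ω

ρ = 1.71×10^-6 Ω·cm = 1.71×10^-8 Ω·m
Section 1: A_strand = π(2.9100e-04)² = 2.660e-07 m²; R₁ = ρL/(N·A_s) = (1.71×10^-8)(25.9)/(65×2.660e-07) = 0.02561 Ω
Section 2: A = 3.78 mm² = 3.780e-06 m²
R₂ = (1.71×10^-8)(57.2)/(3.780e-06) = 0.2588 Ω
R = R₁ + R₂ = 0.284 Ω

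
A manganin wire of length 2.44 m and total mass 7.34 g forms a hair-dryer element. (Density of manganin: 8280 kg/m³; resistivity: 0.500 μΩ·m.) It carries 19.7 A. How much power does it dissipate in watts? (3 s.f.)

ρ = 0.500 μΩ·m = 5.00×10^-7 Ω·m
A = m/(density·L) = 0.00734/(8280×2.44) = 3.6331e-07 m²
R = ρL/A = (5.00×10^-7)(2.44)/(3.6331e-07) = 3.358 Ω
P = I²R = (19.7)² × 3.358 = 1300 W

1300 W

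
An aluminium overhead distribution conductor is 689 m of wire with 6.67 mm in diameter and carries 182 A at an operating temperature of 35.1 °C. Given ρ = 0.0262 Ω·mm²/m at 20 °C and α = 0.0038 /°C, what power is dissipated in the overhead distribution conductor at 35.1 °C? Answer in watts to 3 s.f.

18100 W

ρ = 0.0262 Ω·mm²/m = 2.62×10^-8 Ω·m
A = π(d/2)² = π(3.3350e-03 m)² = 3.494e-05 m²
R₍20₎ = ρL/A = (2.62×10^-8)(689)/(3.494e-05) = 0.5166 Ω
R₍35.1₎ = R₍20₎(1 + αΔT) = 0.5166 × (1 + 0.0038×15.1) = 0.5463 Ω
P = I²R = (182)² × 0.5463 = 18100 W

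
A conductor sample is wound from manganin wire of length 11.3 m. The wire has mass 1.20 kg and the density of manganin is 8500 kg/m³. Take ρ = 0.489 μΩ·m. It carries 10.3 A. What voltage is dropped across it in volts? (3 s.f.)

4.56 V

ρ = 0.489 μΩ·m = 4.89×10^-7 Ω·m
A = m/(density·L) = 1.2/(8500×11.3) = 1.2493e-05 m²
R = ρL/A = (4.89×10^-7)(11.3)/(1.2493e-05) = 0.4423 Ω
V = IR = 10.3 × 0.4423 = 4.56 V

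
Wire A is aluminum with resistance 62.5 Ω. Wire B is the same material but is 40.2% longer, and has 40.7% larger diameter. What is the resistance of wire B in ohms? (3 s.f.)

R ∝ L/d², so R_B/R_A = (1 + 40.2/100) × (1 + 40.7/100)⁻²
= 1.402 × 0.5051 = 0.7082
R_B = 0.7082 × 62.5 = 44.3 Ω

44.3 Ω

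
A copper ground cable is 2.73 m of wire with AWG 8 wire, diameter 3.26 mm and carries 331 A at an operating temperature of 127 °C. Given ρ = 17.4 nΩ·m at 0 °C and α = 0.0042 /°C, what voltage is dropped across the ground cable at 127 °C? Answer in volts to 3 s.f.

ρ = 17.4 nΩ·m = 1.74×10^-8 Ω·m
A = π(3.26/2 mm)² = π(1.6300e-03 m)² = 8.347e-06 m²
R₍0₎ = ρL/A = (1.74×10^-8)(2.73)/(8.347e-06) = 0.005691 Ω
R₍127₎ = R₍0₎(1 + αΔT) = 0.005691 × (1 + 0.0042×127) = 0.008727 Ω
V = IR = 331 × 0.008727 = 2.89 V

2.89 V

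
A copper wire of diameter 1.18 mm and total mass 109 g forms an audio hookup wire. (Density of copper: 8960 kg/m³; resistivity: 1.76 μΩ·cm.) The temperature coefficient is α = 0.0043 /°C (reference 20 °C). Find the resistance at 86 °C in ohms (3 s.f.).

ρ = 1.76 μΩ·cm = 1.76×10^-8 Ω·m
A = π(d/2)² = π(5.9000e-04 m)² = 1.0936e-06 m²
L = m/(density·A) = 0.109/(8960×1.0936e-06) = 11.12 m
R = ρL/A = (1.76×10^-8)(11.12)/(1.0936e-06) = 0.179 Ω
R(86 °C) = 0.179 × (1 + 0.0043×66) = 0.230 Ω

0.230 Ω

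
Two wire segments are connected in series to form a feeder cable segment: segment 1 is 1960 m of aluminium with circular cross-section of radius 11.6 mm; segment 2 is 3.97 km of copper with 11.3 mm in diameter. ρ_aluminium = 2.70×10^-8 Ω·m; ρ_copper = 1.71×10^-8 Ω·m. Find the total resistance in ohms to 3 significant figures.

0.802 Ω

Segment 1: A = πr² = π(1.1600e-02 m)² = 4.227e-04 m²
R₁ = ρL/A = (2.70×10^-8)(1960)/(4.227e-04) = 0.1252 Ω
Segment 2: A = π(d/2)² = π(5.6500e-03 m)² = 1.003e-04 m²
R₂ = (1.71×10^-8)(3970)/(1.003e-04) = 0.6769 Ω
R = R₁ + R₂ = 0.802 Ω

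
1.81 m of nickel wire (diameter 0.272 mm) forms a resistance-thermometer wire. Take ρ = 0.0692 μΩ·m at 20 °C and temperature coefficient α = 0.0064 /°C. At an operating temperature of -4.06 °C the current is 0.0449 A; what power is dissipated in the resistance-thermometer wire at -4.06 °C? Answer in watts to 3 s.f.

0.00368 W

ρ = 0.0692 μΩ·m = 6.92×10^-8 Ω·m
A = π(d/2)² = π(1.3600e-04 m)² = 5.811e-08 m²
R₍20₎ = ρL/A = (6.92×10^-8)(1.81)/(5.811e-08) = 2.156 Ω
R₍-4.06₎ = R₍20₎(1 + αΔT) = 2.156 × (1 + 0.0064×-24.1) = 1.824 Ω
P = I²R = (0.0449)² × 1.824 = 0.00368 W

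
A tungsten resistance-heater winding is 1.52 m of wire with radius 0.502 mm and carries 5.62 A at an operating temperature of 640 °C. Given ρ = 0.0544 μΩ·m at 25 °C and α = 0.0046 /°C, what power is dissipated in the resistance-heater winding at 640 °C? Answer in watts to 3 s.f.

ρ = 0.0544 μΩ·m = 5.44×10^-8 Ω·m
A = πr² = π(5.0200e-04 m)² = 7.917e-07 m²
R₍25₎ = ρL/A = (5.44×10^-8)(1.52)/(7.917e-07) = 0.1044 Ω
R₍640₎ = R₍25₎(1 + αΔT) = 0.1044 × (1 + 0.0046×615) = 0.3999 Ω
P = I²R = (5.62)² × 0.3999 = 12.6 W

12.6 W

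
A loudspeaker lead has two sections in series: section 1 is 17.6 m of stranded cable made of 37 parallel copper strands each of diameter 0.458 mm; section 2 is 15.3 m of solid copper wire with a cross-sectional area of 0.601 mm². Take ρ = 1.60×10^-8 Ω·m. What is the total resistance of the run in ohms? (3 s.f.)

Section 1: A_strand = π(2.2900e-04)² = 1.647e-07 m²; R₁ = ρL/(N·A_s) = (1.60×10^-8)(17.6)/(37×1.647e-07) = 0.0462 Ω
Section 2: A = 0.601 mm² = 6.010e-07 m²
R₂ = (1.60×10^-8)(15.3)/(6.010e-07) = 0.4073 Ω
R = R₁ + R₂ = 0.454 Ω

0.454 Ω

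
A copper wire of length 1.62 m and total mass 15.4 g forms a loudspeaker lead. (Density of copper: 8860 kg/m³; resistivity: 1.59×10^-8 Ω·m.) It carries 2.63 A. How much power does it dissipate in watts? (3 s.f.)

0.166 W

A = m/(density·L) = 0.0154/(8860×1.62) = 1.0729e-06 m²
R = ρL/A = (1.59×10^-8)(1.62)/(1.0729e-06) = 0.02401 Ω
P = I²R = (2.63)² × 0.02401 = 0.166 W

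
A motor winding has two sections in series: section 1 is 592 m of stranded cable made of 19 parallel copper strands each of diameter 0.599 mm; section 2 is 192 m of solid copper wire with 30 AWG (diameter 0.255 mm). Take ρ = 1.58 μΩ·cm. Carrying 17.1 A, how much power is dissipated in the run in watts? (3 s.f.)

17900 W

ρ = 1.58 μΩ·cm = 1.58×10^-8 Ω·m
Section 1: A_strand = π(2.9950e-04)² = 2.818e-07 m²; R₁ = ρL/(N·A_s) = (1.58×10^-8)(592)/(19×2.818e-07) = 1.747 Ω
Section 2: A = π(0.255/2 mm)² = π(1.2750e-04 m)² = 5.107e-08 m²
R₂ = (1.58×10^-8)(192)/(5.107e-08) = 59.4 Ω
R = R₁ + R₂ = 61.15 Ω
P = I²R = (17.1)² × 61.15 = 17900 W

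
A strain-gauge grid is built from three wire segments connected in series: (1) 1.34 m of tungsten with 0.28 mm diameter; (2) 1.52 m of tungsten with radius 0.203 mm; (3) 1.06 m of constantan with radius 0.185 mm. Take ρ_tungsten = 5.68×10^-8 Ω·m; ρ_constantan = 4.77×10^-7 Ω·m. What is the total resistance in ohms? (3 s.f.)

Seg 1: A = π(d/2)² = π(1.4000e-04 m)² = 6.158e-08 m²
R_1 = (5.68×10^-8)(1.34)/(6.158e-08) = 1.236 Ω
Seg 2: A = πr² = π(2.0300e-04 m)² = 1.295e-07 m²
R_2 = (5.68×10^-8)(1.52)/(1.295e-07) = 0.6669 Ω
Seg 3: A = πr² = π(1.8500e-04 m)² = 1.075e-07 m²
R_3 = (4.77×10^-7)(1.06)/(1.075e-07) = 4.703 Ω
R_total = R_1 + R_2 + R_3 = 6.61 Ω

6.61 Ω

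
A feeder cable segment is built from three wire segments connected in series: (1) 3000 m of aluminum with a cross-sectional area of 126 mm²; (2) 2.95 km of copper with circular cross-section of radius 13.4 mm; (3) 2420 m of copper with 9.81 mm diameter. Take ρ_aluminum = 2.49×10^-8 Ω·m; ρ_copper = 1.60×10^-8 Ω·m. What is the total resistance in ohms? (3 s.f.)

1.19 Ω

Seg 1: A = 126 mm² = 1.260e-04 m²
R_1 = (2.49×10^-8)(3000)/(1.260e-04) = 0.5929 Ω
Seg 2: A = πr² = π(1.3400e-02 m)² = 5.641e-04 m²
R_2 = (1.60×10^-8)(2950)/(5.641e-04) = 0.08367 Ω
Seg 3: A = π(d/2)² = π(4.9050e-03 m)² = 7.558e-05 m²
R_3 = (1.60×10^-8)(2420)/(7.558e-05) = 0.5123 Ω
R_total = R_1 + R_2 + R_3 = 1.19 Ω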